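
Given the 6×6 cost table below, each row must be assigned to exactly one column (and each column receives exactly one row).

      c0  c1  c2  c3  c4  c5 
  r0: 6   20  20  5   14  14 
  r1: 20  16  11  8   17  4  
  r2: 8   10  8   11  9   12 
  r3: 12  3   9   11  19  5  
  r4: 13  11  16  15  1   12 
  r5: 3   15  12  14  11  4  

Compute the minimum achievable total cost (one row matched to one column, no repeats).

optimal assignment: row0→col3 (cost 5), row1→col5 (cost 4), row2→col2 (cost 8), row3→col1 (cost 3), row4→col4 (cost 1), row5→col0 (cost 3)
total = 5 + 4 + 8 + 3 + 1 + 3 = 24

Minimum assignment cost: 24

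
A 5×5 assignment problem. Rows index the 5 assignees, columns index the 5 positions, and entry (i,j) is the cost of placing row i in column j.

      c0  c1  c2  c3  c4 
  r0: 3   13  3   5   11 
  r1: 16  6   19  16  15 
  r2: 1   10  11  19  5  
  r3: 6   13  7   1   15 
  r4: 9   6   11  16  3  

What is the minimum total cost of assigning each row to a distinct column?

optimal assignment: row0→col2 (cost 3), row1→col1 (cost 6), row2→col0 (cost 1), row3→col3 (cost 1), row4→col4 (cost 3)
total = 3 + 6 + 1 + 1 + 3 = 14

Minimum assignment cost: 14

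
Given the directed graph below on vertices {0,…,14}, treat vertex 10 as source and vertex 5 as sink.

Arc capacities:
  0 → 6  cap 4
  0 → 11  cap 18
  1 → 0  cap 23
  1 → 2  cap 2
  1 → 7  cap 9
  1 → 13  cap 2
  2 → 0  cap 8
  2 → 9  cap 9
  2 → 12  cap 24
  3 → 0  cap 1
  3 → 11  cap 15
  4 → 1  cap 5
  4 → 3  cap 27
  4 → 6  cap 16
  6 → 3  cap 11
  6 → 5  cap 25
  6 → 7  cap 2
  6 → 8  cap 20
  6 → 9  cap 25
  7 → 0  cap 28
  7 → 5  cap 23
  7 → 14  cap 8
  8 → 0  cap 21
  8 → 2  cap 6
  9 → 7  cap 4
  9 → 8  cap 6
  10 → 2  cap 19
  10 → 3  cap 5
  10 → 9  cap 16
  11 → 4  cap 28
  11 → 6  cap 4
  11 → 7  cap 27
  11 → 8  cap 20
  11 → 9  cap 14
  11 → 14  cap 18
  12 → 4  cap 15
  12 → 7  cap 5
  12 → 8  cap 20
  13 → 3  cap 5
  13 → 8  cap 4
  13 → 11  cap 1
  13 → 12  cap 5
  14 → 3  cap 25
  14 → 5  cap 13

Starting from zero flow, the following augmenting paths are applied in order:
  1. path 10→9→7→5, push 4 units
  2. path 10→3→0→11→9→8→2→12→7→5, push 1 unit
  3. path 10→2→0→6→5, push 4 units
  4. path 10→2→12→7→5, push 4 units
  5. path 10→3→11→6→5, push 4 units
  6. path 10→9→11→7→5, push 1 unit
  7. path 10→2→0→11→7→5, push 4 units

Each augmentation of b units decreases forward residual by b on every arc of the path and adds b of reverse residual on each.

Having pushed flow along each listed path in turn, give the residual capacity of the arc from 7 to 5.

Residual capacity of (7,5): 9

after path 1 (10→9→7→5, push 4): res(7,5)=19
after path 2 (10→3→0→11→9→8→2→12→7→5, push 1): res(7,5)=18
after path 3 (10→2→0→6→5, push 4): res(7,5)=18
after path 4 (10→2→12→7→5, push 4): res(7,5)=14
after path 5 (10→3→11→6→5, push 4): res(7,5)=14
after path 6 (10→9→11→7→5, push 1): res(7,5)=13
after path 7 (10→2→0→11→7→5, push 4): res(7,5)=9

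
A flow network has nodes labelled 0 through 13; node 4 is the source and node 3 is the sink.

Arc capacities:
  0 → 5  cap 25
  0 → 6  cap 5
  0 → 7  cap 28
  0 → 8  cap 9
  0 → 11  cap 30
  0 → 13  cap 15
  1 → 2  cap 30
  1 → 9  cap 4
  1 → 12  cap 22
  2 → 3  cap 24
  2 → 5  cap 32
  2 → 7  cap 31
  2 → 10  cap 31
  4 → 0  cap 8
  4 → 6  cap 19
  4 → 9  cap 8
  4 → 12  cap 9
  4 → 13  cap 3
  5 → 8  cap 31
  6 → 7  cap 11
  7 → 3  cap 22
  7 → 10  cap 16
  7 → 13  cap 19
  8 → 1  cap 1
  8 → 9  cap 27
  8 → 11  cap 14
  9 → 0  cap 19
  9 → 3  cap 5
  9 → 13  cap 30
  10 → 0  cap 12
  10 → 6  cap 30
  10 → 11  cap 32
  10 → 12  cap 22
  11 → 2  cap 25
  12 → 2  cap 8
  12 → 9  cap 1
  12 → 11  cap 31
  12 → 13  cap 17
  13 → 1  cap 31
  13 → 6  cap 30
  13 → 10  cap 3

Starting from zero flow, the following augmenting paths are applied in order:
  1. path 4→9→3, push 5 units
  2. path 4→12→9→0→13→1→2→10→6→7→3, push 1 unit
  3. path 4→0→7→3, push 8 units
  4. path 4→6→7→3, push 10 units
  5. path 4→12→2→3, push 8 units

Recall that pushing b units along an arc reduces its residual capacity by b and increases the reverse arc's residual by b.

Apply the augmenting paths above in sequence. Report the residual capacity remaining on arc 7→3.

Residual capacity of (7,3): 3

after path 1 (4→9→3, push 5): res(7,3)=22
after path 2 (4→12→9→0→13→1→2→10→6→7→3, push 1): res(7,3)=21
after path 3 (4→0→7→3, push 8): res(7,3)=13
after path 4 (4→6→7→3, push 10): res(7,3)=3
after path 5 (4→12→2→3, push 8): res(7,3)=3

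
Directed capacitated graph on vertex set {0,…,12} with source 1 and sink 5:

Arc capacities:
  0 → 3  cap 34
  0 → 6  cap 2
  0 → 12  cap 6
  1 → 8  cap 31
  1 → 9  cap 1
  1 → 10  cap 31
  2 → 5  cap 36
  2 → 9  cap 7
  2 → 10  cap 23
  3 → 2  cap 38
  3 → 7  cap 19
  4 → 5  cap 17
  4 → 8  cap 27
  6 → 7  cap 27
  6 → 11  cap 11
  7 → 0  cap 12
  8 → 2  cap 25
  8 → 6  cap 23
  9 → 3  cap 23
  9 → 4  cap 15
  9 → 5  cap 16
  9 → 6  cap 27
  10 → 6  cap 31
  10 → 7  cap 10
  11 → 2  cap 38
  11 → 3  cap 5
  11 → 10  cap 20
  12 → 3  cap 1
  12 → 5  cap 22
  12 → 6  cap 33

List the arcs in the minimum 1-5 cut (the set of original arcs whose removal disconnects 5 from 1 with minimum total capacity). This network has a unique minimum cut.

augment #1: 1→9→5 push 1
augment #2: 1→8→2→5 push 25
augment #3: 1→8→6→11→2→5 push 6
augment #4: 1→10→6→11→2→5 push 5
augment #5: 1→10→7→0→12→5 push 6
augment #6: 1→10→7→0→3→2→9→5 push 4
augment #7: 1→10→6→7→0→3→2→9→5 push 2
max flow = 49; residual-reachable set from 1 gives S-side
cut edges (S→T): {(1,9), (6,11), (7,0), (8,2)} total cap 49

Min-cut arcs: {(1,9), (6,11), (7,0), (8,2)} (total capacity 49)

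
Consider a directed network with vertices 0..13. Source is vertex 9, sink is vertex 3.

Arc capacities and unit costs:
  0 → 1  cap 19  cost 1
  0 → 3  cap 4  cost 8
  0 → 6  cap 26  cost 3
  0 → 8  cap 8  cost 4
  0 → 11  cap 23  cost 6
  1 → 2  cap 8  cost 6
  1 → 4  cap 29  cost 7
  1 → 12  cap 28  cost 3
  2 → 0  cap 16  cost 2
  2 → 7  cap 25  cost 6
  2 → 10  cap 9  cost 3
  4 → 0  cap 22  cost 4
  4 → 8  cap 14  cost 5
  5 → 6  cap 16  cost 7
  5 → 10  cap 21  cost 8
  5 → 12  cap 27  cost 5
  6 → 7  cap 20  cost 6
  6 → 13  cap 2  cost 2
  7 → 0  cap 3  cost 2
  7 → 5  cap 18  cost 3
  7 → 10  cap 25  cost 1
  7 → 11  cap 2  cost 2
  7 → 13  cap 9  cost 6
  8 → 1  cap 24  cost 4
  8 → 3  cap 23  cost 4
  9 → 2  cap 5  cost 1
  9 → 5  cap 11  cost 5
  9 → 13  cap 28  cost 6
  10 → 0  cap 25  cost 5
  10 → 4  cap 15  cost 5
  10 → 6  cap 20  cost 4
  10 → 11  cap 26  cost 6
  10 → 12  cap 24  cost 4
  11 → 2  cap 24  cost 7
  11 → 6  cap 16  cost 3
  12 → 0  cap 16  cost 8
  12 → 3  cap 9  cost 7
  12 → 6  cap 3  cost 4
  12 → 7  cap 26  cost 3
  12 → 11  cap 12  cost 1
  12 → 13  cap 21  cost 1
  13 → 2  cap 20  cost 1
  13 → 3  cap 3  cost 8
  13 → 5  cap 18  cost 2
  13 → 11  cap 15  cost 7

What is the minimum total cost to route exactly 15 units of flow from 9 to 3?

Minimum cost for 15 units: 216

shortest-cost path #1: 9→2→0→3 push 4 @ unit cost 11 (adds 44)
shortest-cost path #2: 9→2→0→8→3 push 1 @ unit cost 11 (adds 11)
shortest-cost path #3: 9→13→3 push 3 @ unit cost 14 (adds 42)
shortest-cost path #4: 9→5→12→3 push 7 @ unit cost 17 (adds 119)
total cost = 216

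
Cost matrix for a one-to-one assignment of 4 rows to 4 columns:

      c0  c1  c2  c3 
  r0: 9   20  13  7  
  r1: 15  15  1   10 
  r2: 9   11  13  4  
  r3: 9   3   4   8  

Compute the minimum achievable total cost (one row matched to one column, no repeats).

Minimum assignment cost: 17

optimal assignment: row0→col0 (cost 9), row1→col2 (cost 1), row2→col3 (cost 4), row3→col1 (cost 3)
total = 9 + 1 + 4 + 3 = 17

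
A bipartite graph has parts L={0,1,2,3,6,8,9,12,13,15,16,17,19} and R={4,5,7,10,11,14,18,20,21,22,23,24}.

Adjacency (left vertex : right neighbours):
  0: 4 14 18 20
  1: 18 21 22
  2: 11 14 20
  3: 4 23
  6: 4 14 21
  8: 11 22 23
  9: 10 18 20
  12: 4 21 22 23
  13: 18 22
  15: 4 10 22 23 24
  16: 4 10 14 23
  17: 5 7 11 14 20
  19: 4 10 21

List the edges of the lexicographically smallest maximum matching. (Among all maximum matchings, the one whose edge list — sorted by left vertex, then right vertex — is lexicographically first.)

Lex-smallest maximum matching: {(0,4), (1,18), (2,11), (3,23), (6,14), (8,22), (9,20), (12,21), (15,24), (16,10), (17,5)}

|M| = 11 (so the lex-smallest maximum matching has 11 edges)
process left vertices in ascending order; for each, take the smallest-labelled available neighbour that still permits 11 edges overall, or leave it unmatched if none does
lex-smallest matching: {0-4, 1-18, 2-11, 3-23, 6-14, 8-22, 9-20, 12-21, 15-24, 16-10, 17-5}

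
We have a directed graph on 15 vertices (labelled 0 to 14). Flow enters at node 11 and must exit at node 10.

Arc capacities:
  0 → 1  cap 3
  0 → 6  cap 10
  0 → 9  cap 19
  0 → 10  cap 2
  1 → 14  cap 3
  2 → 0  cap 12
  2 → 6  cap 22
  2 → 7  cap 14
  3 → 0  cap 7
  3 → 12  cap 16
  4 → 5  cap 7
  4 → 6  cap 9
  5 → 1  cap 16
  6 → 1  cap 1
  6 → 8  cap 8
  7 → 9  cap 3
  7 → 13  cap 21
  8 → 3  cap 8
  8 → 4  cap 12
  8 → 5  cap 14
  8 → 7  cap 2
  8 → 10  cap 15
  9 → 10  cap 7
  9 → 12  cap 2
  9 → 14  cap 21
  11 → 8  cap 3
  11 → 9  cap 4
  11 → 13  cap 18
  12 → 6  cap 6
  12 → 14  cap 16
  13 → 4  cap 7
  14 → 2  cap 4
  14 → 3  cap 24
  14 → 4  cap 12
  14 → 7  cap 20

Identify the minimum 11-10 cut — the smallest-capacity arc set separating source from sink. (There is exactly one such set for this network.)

Min-cut arcs: {(11,8), (11,9), (13,4)} (total capacity 14)

augment #1: 11→8→10 push 3
augment #2: 11→9→10 push 4
augment #3: 11→13→4→6→8→10 push 7
max flow = 14; residual-reachable set from 11 gives S-side
cut edges (S→T): {(11,8), (11,9), (13,4)} total cap 14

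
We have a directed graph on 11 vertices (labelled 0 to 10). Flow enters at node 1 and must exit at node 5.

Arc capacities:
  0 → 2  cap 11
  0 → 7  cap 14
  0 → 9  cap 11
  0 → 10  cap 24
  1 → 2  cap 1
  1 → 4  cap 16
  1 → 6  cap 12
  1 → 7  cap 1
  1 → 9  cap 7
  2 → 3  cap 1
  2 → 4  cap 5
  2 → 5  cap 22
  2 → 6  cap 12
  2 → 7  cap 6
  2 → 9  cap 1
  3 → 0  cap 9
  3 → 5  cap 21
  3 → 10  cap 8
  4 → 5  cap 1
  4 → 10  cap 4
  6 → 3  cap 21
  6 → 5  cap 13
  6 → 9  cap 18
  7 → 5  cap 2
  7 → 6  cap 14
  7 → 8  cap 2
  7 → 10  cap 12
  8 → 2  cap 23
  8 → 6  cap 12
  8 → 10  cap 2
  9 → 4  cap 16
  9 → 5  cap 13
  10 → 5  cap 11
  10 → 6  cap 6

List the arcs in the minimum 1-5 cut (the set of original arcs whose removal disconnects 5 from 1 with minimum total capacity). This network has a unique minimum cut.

augment #1: 1→2→5 push 1
augment #2: 1→4→5 push 1
augment #3: 1→6→5 push 12
augment #4: 1→7→5 push 1
augment #5: 1→9→5 push 7
augment #6: 1→4→10→5 push 4
max flow = 26; residual-reachable set from 1 gives S-side
cut edges (S→T): {(1,2), (1,6), (1,7), (1,9), (4,5), (4,10)} total cap 26

Min-cut arcs: {(1,2), (1,6), (1,7), (1,9), (4,5), (4,10)} (total capacity 26)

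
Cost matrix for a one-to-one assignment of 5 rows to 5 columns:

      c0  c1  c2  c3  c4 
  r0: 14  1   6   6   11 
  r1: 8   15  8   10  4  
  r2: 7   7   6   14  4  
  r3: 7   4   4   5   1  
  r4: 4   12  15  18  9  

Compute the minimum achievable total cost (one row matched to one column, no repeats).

optimal assignment: row0→col1 (cost 1), row1→col4 (cost 4), row2→col2 (cost 6), row3→col3 (cost 5), row4→col0 (cost 4)
total = 1 + 4 + 6 + 5 + 4 = 20

Minimum assignment cost: 20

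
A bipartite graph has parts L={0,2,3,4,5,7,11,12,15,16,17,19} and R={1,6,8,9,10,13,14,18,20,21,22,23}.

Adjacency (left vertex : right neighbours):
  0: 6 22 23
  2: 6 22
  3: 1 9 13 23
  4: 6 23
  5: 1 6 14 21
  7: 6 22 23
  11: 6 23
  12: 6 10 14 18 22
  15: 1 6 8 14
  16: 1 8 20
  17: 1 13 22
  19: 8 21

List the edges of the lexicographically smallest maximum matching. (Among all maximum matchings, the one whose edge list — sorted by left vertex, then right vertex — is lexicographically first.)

Lex-smallest maximum matching: {(0,6), (2,22), (3,1), (4,23), (5,14), (12,10), (15,8), (16,20), (17,13), (19,21)}

|M| = 10 (so the lex-smallest maximum matching has 10 edges)
process left vertices in ascending order; for each, take the smallest-labelled available neighbour that still permits 10 edges overall, or leave it unmatched if none does
lex-smallest matching: {0-6, 2-22, 3-1, 4-23, 5-14, 12-10, 15-8, 16-20, 17-13, 19-21}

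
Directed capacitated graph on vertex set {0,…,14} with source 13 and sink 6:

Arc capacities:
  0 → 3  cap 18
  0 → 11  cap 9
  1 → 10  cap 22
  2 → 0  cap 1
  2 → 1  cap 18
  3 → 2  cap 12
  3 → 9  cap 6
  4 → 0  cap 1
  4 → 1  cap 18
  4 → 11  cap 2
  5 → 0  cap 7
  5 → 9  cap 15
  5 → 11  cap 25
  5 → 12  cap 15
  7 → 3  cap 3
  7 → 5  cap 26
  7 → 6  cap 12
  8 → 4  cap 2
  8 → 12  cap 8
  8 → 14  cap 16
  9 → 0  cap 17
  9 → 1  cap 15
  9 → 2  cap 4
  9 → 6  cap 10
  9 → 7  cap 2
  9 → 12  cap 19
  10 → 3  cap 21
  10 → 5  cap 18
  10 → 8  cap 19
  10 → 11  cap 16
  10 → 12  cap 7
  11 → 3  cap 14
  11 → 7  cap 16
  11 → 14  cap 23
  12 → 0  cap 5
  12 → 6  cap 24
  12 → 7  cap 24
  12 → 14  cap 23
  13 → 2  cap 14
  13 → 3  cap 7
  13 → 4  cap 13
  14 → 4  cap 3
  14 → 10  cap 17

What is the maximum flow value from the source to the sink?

Maximum flow value: 32

augment #1: 13→3→9→6 bottleneck 6, total now 6
augment #2: 13→4→11→7→6 bottleneck 2, total now 8
augment #3: 13→2→0→11→7→6 bottleneck 1, total now 9
augment #4: 13→2→1→10→12→6 bottleneck 7, total now 16
augment #5: 13→4→0→11→7→6 bottleneck 1, total now 17
augment #6: 13→2→1→10→5→9→6 bottleneck 4, total now 21
augment #7: 13→2→1→10→5→12→6 bottleneck 2, total now 23
augment #8: 13→4→1→10→5→12→6 bottleneck 9, total now 32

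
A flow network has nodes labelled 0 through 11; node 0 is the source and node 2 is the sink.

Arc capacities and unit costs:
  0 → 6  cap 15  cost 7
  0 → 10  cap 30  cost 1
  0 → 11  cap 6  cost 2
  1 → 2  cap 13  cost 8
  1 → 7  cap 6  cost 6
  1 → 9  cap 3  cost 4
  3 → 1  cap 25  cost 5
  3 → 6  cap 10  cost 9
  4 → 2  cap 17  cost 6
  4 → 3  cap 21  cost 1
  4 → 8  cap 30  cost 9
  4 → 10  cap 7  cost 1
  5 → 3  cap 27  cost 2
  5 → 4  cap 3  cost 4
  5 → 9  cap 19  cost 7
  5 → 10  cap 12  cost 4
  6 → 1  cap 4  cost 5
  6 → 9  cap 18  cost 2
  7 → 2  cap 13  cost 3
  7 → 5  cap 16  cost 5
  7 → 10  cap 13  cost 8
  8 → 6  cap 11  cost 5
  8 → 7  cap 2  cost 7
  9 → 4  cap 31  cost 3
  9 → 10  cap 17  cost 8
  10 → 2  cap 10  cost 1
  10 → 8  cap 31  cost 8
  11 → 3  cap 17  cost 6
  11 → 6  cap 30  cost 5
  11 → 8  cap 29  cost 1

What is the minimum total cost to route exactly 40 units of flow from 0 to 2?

Minimum cost for 40 units: 645

shortest-cost path #1: 0→10→2 push 10 @ unit cost 2 (adds 20)
shortest-cost path #2: 0→11→8→7→2 push 2 @ unit cost 13 (adds 26)
shortest-cost path #3: 0→6→9→4→2 push 15 @ unit cost 18 (adds 270)
shortest-cost path #4: 0→11→6→9→4→2 push 2 @ unit cost 18 (adds 36)
shortest-cost path #5: 0→11→6→1→2 push 2 @ unit cost 20 (adds 40)
shortest-cost path #6: 0→10→8→11→6→1→2 push 2 @ unit cost 26 (adds 52)
shortest-cost path #7: 0→10→8→6→11→3→1→2 push 6 @ unit cost 28 (adds 168)
shortest-cost path #8: 0→10→8→6→9→4→3→1→2 push 1 @ unit cost 33 (adds 33)
total cost = 645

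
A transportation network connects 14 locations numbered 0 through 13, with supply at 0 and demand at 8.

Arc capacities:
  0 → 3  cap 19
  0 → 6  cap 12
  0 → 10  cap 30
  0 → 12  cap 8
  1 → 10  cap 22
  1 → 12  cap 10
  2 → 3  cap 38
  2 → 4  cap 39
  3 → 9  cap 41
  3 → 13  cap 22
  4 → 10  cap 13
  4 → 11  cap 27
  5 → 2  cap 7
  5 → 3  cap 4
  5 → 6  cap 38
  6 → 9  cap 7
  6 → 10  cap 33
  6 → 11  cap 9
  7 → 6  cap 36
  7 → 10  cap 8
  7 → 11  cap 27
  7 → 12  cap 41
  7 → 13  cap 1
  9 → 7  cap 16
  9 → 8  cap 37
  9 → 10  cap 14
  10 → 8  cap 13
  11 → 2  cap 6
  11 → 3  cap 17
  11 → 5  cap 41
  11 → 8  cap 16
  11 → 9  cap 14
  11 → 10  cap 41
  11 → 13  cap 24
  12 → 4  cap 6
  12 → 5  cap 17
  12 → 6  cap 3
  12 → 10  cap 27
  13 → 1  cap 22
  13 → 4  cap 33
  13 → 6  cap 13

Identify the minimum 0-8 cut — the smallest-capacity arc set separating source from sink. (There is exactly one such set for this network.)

augment #1: 0→10→8 push 13
augment #2: 0→3→9→8 push 19
augment #3: 0→6→9→8 push 7
augment #4: 0→6→11→8 push 5
augment #5: 0→12→4→11→8 push 6
augment #6: 0→12→6→11→8 push 2
max flow = 52; residual-reachable set from 0 gives S-side
cut edges (S→T): {(0,3), (0,6), (0,12), (10,8)} total cap 52

Min-cut arcs: {(0,3), (0,6), (0,12), (10,8)} (total capacity 52)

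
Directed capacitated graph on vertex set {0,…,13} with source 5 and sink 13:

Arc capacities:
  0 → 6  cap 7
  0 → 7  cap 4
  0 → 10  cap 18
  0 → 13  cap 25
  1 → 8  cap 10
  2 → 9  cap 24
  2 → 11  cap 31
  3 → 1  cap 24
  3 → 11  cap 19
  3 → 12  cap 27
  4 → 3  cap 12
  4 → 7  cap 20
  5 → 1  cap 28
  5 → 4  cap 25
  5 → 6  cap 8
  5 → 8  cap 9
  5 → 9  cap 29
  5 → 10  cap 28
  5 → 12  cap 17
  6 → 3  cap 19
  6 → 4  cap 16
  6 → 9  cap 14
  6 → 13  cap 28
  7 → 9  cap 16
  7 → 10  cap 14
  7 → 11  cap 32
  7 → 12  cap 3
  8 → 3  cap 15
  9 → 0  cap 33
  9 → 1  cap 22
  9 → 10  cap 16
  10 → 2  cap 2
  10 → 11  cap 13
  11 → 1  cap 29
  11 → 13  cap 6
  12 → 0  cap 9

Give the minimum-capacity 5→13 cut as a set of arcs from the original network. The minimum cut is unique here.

Min-cut arcs: {(0,6), (0,13), (5,6), (11,13)} (total capacity 46)

augment #1: 5→6→13 push 8
augment #2: 5→9→0→13 push 25
augment #3: 5→10→11→13 push 6
augment #4: 5→9→0→6→13 push 4
augment #5: 5→12→0→6→13 push 3
max flow = 46; residual-reachable set from 5 gives S-side
cut edges (S→T): {(0,6), (0,13), (5,6), (11,13)} total cap 46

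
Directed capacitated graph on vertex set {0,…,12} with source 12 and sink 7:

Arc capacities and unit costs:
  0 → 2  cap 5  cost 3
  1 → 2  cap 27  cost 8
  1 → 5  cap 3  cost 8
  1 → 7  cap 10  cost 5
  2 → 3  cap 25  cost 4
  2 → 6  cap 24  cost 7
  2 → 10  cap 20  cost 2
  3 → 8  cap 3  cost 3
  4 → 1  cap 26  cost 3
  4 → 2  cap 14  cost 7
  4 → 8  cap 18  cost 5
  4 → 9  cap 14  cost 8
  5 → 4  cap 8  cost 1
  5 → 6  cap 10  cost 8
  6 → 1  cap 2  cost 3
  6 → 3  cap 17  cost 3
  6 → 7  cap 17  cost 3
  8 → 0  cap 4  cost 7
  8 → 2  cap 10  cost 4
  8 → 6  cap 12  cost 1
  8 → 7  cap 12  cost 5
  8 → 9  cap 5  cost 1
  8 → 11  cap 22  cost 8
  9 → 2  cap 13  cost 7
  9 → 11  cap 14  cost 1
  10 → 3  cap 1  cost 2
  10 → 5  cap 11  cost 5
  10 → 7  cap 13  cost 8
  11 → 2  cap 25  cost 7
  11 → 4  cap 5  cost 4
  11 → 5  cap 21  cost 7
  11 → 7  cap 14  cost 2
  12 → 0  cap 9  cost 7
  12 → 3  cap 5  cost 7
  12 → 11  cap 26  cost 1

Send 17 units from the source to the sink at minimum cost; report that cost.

Minimum cost for 17 units: 81

shortest-cost path #1: 12→11→7 push 14 @ unit cost 3 (adds 42)
shortest-cost path #2: 12→11→4→1→7 push 3 @ unit cost 13 (adds 39)
total cost = 81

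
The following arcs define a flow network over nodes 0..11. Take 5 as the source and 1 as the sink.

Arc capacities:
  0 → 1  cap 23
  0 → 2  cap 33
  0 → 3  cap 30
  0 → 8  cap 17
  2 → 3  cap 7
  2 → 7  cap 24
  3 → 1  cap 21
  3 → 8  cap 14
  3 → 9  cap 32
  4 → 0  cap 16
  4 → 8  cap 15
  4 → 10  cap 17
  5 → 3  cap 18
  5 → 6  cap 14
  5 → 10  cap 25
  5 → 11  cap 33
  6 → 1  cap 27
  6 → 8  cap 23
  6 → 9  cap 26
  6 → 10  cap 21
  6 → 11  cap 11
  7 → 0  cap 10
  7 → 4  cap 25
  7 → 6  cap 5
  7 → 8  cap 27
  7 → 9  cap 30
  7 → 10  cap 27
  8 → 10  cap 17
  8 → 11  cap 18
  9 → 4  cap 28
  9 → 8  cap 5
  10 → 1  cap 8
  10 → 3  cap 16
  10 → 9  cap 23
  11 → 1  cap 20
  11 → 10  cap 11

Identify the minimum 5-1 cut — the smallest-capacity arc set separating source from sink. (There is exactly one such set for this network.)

Min-cut arcs: {(3,1), (4,0), (5,6), (10,1), (11,1)} (total capacity 79)

augment #1: 5→3→1 push 18
augment #2: 5→6→1 push 14
augment #3: 5→10→1 push 8
augment #4: 5→11→1 push 20
augment #5: 5→10→3→1 push 3
augment #6: 5→10→9→4→0→1 push 14
augment #7: 5→11→10→9→4→0→1 push 2
max flow = 79; residual-reachable set from 5 gives S-side
cut edges (S→T): {(3,1), (4,0), (5,6), (10,1), (11,1)} total cap 79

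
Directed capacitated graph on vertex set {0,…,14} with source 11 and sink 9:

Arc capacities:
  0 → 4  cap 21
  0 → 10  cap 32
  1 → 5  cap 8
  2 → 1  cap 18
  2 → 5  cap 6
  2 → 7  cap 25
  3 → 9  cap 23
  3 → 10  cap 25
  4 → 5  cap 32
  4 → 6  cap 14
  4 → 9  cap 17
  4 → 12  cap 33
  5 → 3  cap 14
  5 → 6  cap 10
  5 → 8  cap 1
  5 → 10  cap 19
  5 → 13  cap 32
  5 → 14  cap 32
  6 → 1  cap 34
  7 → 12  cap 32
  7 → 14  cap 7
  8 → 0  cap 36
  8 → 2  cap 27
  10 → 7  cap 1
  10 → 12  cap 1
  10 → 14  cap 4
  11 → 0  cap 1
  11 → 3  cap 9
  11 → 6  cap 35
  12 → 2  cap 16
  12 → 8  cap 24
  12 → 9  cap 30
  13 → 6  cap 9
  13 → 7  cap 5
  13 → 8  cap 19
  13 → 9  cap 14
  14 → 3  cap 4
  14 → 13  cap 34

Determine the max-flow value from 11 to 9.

Maximum flow value: 18

augment #1: 11→3→9 bottleneck 9, total now 9
augment #2: 11→0→4→9 bottleneck 1, total now 10
augment #3: 11→6→1→5→3→9 bottleneck 8, total now 18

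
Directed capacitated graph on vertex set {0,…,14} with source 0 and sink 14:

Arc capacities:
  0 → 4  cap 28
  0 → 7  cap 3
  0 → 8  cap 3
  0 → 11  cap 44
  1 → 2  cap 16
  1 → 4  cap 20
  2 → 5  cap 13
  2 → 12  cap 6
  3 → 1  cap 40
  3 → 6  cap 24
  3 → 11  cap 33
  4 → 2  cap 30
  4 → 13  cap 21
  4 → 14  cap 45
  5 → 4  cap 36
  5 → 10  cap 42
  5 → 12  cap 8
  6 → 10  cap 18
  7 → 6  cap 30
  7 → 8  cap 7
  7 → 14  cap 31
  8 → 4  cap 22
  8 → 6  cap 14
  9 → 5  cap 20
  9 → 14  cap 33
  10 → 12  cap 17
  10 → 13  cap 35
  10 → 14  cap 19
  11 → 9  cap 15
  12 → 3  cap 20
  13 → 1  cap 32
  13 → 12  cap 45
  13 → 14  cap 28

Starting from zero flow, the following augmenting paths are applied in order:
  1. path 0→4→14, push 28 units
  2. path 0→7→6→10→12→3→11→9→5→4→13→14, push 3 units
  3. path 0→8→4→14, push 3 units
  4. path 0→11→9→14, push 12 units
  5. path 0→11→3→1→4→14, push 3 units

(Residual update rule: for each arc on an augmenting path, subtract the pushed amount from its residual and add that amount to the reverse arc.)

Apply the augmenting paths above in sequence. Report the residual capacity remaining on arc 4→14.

after path 1 (0→4→14, push 28): res(4,14)=17
after path 2 (0→7→6→10→12→3→11→9→5→4→13→14, push 3): res(4,14)=17
after path 3 (0→8→4→14, push 3): res(4,14)=14
after path 4 (0→11→9→14, push 12): res(4,14)=14
after path 5 (0→11→3→1→4→14, push 3): res(4,14)=11

Residual capacity of (4,14): 11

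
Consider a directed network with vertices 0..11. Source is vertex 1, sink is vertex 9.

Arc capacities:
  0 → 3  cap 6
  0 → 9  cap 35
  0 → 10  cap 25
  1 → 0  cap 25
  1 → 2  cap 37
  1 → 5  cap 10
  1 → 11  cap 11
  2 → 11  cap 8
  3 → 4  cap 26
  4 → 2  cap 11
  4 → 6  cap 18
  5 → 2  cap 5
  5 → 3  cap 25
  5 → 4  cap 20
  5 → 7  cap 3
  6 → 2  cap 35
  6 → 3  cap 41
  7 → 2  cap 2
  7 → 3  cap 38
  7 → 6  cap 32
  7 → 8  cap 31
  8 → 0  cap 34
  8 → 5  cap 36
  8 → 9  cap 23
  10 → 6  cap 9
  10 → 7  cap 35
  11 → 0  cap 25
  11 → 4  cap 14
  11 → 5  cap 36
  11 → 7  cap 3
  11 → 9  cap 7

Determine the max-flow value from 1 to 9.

Maximum flow value: 47

augment #1: 1→0→9 bottleneck 25, total now 25
augment #2: 1→11→9 bottleneck 7, total now 32
augment #3: 1→11→0→9 bottleneck 4, total now 36
augment #4: 1→2→11→0→9 bottleneck 6, total now 42
augment #5: 1→5→7→8→9 bottleneck 3, total now 45
augment #6: 1→2→11→7→8→9 bottleneck 2, total now 47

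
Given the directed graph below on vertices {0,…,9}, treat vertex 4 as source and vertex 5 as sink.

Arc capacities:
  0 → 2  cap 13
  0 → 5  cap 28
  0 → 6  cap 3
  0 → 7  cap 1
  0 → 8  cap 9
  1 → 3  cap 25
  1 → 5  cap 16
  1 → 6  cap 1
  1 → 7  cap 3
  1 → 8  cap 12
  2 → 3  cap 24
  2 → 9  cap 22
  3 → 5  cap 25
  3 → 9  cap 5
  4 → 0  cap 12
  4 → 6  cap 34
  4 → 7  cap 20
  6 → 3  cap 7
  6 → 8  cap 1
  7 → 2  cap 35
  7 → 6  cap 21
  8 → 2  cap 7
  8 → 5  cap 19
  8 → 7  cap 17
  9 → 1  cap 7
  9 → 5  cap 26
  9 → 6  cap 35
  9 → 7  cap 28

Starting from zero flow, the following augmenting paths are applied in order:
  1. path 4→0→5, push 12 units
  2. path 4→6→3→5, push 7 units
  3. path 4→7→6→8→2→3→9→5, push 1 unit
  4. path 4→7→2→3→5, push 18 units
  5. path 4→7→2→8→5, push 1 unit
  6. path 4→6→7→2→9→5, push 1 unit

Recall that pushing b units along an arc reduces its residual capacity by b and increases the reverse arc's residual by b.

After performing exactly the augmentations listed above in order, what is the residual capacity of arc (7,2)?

Residual capacity of (7,2): 15

after path 1 (4→0→5, push 12): res(7,2)=35
after path 2 (4→6→3→5, push 7): res(7,2)=35
after path 3 (4→7→6→8→2→3→9→5, push 1): res(7,2)=35
after path 4 (4→7→2→3→5, push 18): res(7,2)=17
after path 5 (4→7→2→8→5, push 1): res(7,2)=16
after path 6 (4→6→7→2→9→5, push 1): res(7,2)=15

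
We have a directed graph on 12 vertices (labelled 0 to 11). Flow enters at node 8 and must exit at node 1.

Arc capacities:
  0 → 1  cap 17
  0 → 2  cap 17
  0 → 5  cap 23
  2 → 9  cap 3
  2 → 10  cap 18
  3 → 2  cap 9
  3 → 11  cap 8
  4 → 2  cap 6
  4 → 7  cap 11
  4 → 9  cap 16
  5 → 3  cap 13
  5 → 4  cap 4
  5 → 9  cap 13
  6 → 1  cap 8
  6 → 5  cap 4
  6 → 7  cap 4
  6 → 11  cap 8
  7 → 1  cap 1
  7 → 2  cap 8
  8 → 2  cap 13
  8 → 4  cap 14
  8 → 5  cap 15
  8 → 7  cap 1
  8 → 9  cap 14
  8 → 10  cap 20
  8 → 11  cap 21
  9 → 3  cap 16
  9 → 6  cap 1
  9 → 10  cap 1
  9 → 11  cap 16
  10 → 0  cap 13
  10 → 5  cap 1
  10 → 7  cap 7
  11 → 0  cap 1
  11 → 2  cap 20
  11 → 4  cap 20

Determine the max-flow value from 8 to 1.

augment #1: 8→7→1 bottleneck 1, total now 1
augment #2: 8→9→6→1 bottleneck 1, total now 2
augment #3: 8→10→0→1 bottleneck 13, total now 15
augment #4: 8→11→0→1 bottleneck 1, total now 16

Maximum flow value: 16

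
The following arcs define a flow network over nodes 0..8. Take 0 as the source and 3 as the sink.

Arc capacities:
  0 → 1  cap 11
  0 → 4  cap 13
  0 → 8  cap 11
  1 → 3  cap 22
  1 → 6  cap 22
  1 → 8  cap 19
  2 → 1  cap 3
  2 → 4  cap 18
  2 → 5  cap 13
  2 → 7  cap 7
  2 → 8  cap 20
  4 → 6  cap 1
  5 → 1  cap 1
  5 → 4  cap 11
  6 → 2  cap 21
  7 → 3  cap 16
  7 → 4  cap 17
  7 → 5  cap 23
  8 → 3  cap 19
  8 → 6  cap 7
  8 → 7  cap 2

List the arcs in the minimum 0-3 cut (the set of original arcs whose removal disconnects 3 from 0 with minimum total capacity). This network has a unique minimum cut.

Min-cut arcs: {(0,1), (0,8), (4,6)} (total capacity 23)

augment #1: 0→1→3 push 11
augment #2: 0→8→3 push 11
augment #3: 0→4→6→2→1→3 push 1
max flow = 23; residual-reachable set from 0 gives S-side
cut edges (S→T): {(0,1), (0,8), (4,6)} total cap 23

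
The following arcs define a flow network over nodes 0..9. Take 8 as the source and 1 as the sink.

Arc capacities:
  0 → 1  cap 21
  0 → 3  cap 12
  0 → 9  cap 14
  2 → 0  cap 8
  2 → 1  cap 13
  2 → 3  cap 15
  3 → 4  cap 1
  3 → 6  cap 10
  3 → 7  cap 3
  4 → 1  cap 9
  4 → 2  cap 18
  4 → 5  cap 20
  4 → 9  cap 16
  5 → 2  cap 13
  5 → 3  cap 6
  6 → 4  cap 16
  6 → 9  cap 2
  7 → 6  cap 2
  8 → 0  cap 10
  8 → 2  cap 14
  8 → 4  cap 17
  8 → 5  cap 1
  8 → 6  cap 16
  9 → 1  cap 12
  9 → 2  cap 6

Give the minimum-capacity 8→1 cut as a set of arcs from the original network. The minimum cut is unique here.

Min-cut arcs: {(2,0), (2,1), (4,1), (8,0), (9,1)} (total capacity 52)

augment #1: 8→0→1 push 10
augment #2: 8→2→1 push 13
augment #3: 8→4→1 push 9
augment #4: 8→2→0→1 push 1
augment #5: 8→4→9→1 push 8
augment #6: 8→6→9→1 push 2
augment #7: 8→5→2→0→1 push 1
augment #8: 8→6→4→9→1 push 2
augment #9: 8→6→4→2→0→1 push 6
max flow = 52; residual-reachable set from 8 gives S-side
cut edges (S→T): {(2,0), (2,1), (4,1), (8,0), (9,1)} total cap 52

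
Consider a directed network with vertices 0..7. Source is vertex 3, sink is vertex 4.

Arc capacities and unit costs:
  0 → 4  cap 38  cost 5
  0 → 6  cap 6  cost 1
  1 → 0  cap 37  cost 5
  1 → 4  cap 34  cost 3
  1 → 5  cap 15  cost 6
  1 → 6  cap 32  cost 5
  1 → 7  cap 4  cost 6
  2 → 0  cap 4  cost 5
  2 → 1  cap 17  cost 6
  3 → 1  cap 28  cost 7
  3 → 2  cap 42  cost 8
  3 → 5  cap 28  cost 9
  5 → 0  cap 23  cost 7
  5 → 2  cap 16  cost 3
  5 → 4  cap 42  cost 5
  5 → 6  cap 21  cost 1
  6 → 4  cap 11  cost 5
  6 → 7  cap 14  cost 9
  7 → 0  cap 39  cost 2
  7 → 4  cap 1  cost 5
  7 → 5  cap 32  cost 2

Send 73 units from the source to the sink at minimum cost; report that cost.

Minimum cost for 73 units: 1014

shortest-cost path #1: 3→1→4 push 28 @ unit cost 10 (adds 280)
shortest-cost path #2: 3→5→4 push 28 @ unit cost 14 (adds 392)
shortest-cost path #3: 3→2→1→4 push 6 @ unit cost 17 (adds 102)
shortest-cost path #4: 3→2→0→4 push 4 @ unit cost 18 (adds 72)
shortest-cost path #5: 3→2→1→6→4 push 7 @ unit cost 24 (adds 168)
total cost = 1014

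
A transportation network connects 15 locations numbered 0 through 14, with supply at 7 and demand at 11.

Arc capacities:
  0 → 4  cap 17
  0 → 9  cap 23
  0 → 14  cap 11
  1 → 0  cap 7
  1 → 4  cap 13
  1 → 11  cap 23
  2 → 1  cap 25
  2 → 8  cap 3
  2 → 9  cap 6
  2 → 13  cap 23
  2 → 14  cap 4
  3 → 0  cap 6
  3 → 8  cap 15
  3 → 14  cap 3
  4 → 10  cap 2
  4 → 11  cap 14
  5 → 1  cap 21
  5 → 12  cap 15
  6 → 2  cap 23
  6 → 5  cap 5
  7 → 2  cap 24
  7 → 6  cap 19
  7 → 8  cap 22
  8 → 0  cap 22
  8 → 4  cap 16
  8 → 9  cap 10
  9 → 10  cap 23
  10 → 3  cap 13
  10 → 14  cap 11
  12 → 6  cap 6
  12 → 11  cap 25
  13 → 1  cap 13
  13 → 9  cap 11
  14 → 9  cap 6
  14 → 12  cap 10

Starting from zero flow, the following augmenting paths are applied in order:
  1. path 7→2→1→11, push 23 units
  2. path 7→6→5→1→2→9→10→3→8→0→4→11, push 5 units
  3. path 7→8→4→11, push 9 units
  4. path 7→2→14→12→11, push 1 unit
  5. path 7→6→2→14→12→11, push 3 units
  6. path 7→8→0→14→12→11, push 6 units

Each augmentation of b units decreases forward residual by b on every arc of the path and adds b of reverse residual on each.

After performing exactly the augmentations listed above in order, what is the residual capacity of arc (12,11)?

after path 1 (7→2→1→11, push 23): res(12,11)=25
after path 2 (7→6→5→1→2→9→10→3→8→0→4→11, push 5): res(12,11)=25
after path 3 (7→8→4→11, push 9): res(12,11)=25
after path 4 (7→2→14→12→11, push 1): res(12,11)=24
after path 5 (7→6→2→14→12→11, push 3): res(12,11)=21
after path 6 (7→8→0→14→12→11, push 6): res(12,11)=15

Residual capacity of (12,11): 15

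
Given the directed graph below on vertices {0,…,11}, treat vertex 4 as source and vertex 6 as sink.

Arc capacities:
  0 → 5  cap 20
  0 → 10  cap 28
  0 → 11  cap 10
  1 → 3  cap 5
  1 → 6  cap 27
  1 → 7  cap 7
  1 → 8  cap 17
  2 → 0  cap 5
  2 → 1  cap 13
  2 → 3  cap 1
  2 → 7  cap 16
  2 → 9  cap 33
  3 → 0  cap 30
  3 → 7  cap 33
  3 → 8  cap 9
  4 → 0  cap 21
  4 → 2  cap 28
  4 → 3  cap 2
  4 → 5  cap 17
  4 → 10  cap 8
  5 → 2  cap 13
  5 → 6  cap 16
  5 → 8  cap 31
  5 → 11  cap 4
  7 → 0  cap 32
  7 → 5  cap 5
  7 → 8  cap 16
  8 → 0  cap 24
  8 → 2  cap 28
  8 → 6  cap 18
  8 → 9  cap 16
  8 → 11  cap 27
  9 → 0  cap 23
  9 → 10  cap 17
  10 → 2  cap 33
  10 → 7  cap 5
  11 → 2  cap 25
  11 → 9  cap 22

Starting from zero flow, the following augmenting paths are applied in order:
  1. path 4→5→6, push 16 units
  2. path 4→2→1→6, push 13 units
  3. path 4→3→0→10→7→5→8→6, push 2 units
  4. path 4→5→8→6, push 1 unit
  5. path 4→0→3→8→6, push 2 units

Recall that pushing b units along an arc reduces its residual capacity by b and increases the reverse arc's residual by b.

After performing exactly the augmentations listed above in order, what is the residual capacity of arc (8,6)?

Residual capacity of (8,6): 13

after path 1 (4→5→6, push 16): res(8,6)=18
after path 2 (4→2→1→6, push 13): res(8,6)=18
after path 3 (4→3→0→10→7→5→8→6, push 2): res(8,6)=16
after path 4 (4→5→8→6, push 1): res(8,6)=15
after path 5 (4→0→3→8→6, push 2): res(8,6)=13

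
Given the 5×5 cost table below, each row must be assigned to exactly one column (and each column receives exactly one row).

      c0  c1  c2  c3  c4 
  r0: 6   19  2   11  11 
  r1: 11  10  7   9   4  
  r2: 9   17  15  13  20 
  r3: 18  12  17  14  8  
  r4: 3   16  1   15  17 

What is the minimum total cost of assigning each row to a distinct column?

Minimum assignment cost: 34

optimal assignment: row0→col2 (cost 2), row1→col4 (cost 4), row2→col3 (cost 13), row3→col1 (cost 12), row4→col0 (cost 3)
total = 2 + 4 + 13 + 12 + 3 = 34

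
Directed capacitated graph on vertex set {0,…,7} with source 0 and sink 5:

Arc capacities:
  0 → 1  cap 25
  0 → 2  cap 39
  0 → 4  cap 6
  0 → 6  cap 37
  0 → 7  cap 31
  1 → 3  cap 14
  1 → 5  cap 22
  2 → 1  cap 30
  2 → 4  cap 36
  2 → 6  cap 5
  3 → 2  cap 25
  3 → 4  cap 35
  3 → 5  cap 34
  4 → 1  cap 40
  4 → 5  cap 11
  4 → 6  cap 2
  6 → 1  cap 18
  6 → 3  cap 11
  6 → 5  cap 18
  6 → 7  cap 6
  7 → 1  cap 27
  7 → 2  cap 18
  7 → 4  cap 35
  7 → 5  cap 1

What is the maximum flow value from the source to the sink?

Maximum flow value: 77

augment #1: 0→1→5 bottleneck 22, total now 22
augment #2: 0→4→5 bottleneck 6, total now 28
augment #3: 0→6→5 bottleneck 18, total now 46
augment #4: 0→7→5 bottleneck 1, total now 47
augment #5: 0→1→3→5 bottleneck 3, total now 50
augment #6: 0→2→4→5 bottleneck 5, total now 55
augment #7: 0→6→3→5 bottleneck 11, total now 66
augment #8: 0→2→1→3→5 bottleneck 11, total now 77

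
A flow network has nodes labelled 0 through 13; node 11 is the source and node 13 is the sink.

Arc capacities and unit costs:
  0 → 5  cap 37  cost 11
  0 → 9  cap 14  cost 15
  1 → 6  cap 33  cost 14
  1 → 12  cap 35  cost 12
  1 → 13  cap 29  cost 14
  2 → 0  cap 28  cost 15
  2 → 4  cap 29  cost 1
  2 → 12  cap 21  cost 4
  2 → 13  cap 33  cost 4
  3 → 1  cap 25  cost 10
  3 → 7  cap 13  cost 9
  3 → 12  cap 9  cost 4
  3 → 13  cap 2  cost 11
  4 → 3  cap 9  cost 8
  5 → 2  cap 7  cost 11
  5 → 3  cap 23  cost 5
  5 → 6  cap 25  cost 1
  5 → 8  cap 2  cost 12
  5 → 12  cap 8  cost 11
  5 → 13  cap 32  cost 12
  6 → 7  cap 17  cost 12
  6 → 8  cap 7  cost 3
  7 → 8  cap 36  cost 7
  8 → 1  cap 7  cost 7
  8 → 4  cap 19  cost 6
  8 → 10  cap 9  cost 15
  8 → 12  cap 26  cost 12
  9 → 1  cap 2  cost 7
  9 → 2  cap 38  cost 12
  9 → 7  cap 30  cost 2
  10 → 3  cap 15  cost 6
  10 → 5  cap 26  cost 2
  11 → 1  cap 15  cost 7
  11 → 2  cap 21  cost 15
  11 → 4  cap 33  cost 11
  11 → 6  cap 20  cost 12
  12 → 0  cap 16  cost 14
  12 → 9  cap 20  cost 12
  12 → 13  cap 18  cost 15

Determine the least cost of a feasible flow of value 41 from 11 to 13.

shortest-cost path #1: 11→2→13 push 21 @ unit cost 19 (adds 399)
shortest-cost path #2: 11→1→13 push 15 @ unit cost 21 (adds 315)
shortest-cost path #3: 11→4→3→13 push 2 @ unit cost 30 (adds 60)
shortest-cost path #4: 11→6→8→1→13 push 3 @ unit cost 36 (adds 108)
total cost = 882

Minimum cost for 41 units: 882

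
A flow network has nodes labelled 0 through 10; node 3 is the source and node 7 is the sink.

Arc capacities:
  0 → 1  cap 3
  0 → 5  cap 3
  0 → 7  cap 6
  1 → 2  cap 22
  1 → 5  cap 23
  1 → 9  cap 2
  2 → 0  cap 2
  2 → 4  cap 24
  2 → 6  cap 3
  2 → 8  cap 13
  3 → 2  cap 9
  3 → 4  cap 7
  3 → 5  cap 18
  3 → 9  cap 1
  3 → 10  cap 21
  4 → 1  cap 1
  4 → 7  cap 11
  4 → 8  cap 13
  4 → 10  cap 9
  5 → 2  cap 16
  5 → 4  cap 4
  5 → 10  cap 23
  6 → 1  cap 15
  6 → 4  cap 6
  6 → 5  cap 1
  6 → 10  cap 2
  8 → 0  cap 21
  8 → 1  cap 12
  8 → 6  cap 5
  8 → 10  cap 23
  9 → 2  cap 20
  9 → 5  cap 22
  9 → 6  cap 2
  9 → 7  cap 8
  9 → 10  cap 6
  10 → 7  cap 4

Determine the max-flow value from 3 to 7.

augment #1: 3→4→7 bottleneck 7, total now 7
augment #2: 3→9→7 bottleneck 1, total now 8
augment #3: 3→10→7 bottleneck 4, total now 12
augment #4: 3→2→0→7 bottleneck 2, total now 14
augment #5: 3→2→4→7 bottleneck 4, total now 18
augment #6: 3→2→8→0→7 bottleneck 3, total now 21
augment #7: 3→5→2→8→0→7 bottleneck 1, total now 22
augment #8: 3→5→4→1→9→7 bottleneck 1, total now 23
augment #9: 3→5→2→6→1→9→7 bottleneck 1, total now 24

Maximum flow value: 24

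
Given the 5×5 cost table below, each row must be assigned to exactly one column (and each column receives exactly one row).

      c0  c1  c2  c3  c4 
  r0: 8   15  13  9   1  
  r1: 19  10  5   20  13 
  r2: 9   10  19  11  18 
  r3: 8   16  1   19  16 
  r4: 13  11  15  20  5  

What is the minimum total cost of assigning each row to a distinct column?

Minimum assignment cost: 34

optimal assignment: row0→col3 (cost 9), row1→col1 (cost 10), row2→col0 (cost 9), row3→col2 (cost 1), row4→col4 (cost 5)
total = 9 + 10 + 9 + 1 + 5 = 34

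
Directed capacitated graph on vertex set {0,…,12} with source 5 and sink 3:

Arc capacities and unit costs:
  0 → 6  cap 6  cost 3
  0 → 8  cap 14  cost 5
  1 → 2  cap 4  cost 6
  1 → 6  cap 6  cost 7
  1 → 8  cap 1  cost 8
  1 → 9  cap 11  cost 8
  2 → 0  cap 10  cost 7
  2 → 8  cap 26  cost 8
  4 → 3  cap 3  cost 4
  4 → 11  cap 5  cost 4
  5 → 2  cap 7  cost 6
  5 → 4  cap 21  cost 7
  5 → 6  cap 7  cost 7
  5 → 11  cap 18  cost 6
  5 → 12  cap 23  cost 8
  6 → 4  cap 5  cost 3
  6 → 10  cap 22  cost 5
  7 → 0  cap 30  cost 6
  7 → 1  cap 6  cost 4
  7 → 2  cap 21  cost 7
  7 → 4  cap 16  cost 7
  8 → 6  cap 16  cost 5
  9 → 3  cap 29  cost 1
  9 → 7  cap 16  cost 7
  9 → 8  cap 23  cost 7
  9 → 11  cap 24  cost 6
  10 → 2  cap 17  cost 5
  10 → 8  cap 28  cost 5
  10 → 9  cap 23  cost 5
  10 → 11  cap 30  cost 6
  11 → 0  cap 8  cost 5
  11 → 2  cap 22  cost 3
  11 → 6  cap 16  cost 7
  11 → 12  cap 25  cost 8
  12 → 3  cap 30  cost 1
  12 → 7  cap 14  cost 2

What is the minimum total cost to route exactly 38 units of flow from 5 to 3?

shortest-cost path #1: 5→12→3 push 23 @ unit cost 9 (adds 207)
shortest-cost path #2: 5→4→3 push 3 @ unit cost 11 (adds 33)
shortest-cost path #3: 5→11→12→3 push 7 @ unit cost 15 (adds 105)
shortest-cost path #4: 5→6→10→9→3 push 5 @ unit cost 18 (adds 90)
total cost = 435

Minimum cost for 38 units: 435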